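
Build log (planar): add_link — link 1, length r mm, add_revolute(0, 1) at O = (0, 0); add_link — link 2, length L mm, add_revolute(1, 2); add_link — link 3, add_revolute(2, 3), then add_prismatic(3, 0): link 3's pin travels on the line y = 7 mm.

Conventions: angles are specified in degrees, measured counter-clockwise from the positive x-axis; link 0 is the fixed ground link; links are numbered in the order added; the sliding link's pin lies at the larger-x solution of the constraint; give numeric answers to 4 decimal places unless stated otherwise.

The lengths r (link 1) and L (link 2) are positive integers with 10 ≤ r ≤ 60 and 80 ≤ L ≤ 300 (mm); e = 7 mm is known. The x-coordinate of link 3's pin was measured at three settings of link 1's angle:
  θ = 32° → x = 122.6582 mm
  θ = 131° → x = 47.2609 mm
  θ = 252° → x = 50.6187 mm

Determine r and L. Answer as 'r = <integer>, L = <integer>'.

constraint per measurement: (x − r cos θ)² + (r sin θ − e)² = L²
subtracting the θ₁ and θ₂ equations cancels the r² and L² terms:
r = (x₁² − x₂²) / (2[(x₁cos θ₁ + e sin θ₁) − (x₂cos θ₂ + e sin θ₂)]) = 48.0000 → r = 48
L² = (x₁ − r cos θ₁)² + (r sin θ₁ − e)² = 7056.0032 → L = 84.0000 → L = 84
check at θ₃=252°: x = 50.6187 (printed 50.6187) ✓

r = 48, L = 84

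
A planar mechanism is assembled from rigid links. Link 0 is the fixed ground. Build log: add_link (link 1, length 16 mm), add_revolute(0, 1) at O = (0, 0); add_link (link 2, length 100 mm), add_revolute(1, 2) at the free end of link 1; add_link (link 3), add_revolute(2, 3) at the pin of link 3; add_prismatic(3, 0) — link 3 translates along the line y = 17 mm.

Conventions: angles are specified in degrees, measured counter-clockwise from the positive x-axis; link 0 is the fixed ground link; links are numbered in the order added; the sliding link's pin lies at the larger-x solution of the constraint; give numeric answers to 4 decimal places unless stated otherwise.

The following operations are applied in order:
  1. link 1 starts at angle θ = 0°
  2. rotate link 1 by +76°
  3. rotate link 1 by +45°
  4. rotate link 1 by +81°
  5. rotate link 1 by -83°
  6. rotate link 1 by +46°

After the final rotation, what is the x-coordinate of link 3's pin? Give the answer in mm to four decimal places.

geometry: r = 16 mm, L = 100 mm, e = 17 mm; θ starts at 0°
rotate link 1 by +76°: θ ← 0° +76° = 76°
rotate link 1 by +45°: θ ← 76° +45° = 121°
rotate link 1 by +81°: θ ← 121° +81° = 202°
rotate link 1 by -83°: θ ← 202° -83° = 119°
rotate link 1 by +46°: θ ← 119° +46° = 165°
crank pin P = (r cos θ, r sin θ) = (-15.454813, 4.141105)
h = r sin θ − e = 4.141105 − 17 = -12.858895
x = r cos θ + √(L² − h²) = -15.454813 + 99.169798 = 83.714985

83.7150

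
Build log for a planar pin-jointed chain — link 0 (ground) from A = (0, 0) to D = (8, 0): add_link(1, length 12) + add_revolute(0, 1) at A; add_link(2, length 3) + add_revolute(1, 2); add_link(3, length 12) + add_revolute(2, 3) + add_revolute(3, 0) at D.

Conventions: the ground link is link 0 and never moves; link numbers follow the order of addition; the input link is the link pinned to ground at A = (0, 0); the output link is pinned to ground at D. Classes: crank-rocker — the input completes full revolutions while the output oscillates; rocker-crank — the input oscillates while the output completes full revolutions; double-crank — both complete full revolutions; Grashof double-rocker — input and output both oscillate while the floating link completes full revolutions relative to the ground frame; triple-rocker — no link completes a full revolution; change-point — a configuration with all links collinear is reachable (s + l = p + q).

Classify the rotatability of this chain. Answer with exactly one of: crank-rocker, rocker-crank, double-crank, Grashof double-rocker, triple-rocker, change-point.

lengths: ground=8, input=12, coupler=3, output=12
sorted: s=3 (shortest), l=12 (longest), p+q=20
s + l = 15 vs p + q = 20
s + l < p + q (Grashof) with shortest = coupler link → Grashof double-rocker

Grashof double-rocker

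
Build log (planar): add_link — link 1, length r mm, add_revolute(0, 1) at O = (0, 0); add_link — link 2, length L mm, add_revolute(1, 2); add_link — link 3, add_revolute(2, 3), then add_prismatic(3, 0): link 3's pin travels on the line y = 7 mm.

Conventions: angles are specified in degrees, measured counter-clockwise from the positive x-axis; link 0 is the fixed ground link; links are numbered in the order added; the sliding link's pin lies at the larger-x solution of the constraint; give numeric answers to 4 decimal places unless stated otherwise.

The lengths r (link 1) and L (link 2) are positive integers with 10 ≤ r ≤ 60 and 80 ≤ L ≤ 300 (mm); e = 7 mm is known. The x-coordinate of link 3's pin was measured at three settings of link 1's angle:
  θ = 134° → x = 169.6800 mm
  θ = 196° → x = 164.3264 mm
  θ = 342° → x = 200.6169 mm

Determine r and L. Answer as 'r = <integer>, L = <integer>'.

constraint per measurement: (x − r cos θ)² + (r sin θ − e)² = L²
subtracting the θ₁ and θ₂ equations cancels the r² and L² terms:
r = (x₁² − x₂²) / (2[(x₁cos θ₁ + e sin θ₁) − (x₂cos θ₂ + e sin θ₂)]) = 19.0001 → r = 19
L² = (x₁ − r cos θ₁)² + (r sin θ₁ − e)² = 33489.0040 → L = 183.0000 → L = 183
check at θ₃=342°: x = 200.6169 (printed 200.6169) ✓

r = 19, L = 183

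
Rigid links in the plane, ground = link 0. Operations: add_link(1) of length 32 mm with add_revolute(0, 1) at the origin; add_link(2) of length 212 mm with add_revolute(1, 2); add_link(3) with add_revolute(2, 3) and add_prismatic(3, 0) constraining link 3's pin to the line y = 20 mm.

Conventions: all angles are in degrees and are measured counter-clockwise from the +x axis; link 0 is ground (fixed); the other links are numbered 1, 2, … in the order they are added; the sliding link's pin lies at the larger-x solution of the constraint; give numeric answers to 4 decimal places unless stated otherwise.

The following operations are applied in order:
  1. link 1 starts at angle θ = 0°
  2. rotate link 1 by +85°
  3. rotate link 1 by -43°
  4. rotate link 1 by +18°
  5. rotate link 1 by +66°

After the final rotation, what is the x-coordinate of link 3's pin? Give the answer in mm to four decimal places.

geometry: r = 32 mm, L = 212 mm, e = 20 mm; θ starts at 0°
rotate link 1 by +85°: θ ← 0° +85° = 85°
rotate link 1 by -43°: θ ← 85° -43° = 42°
rotate link 1 by +18°: θ ← 42° +18° = 60°
rotate link 1 by +66°: θ ← 60° +66° = 126°
crank pin P = (r cos θ, r sin θ) = (-18.809128, 25.888544)
h = r sin θ − e = 25.888544 − 20 = 5.888544
x = r cos θ + √(L² − h²) = -18.809128 + 211.918204 = 193.109076

193.1091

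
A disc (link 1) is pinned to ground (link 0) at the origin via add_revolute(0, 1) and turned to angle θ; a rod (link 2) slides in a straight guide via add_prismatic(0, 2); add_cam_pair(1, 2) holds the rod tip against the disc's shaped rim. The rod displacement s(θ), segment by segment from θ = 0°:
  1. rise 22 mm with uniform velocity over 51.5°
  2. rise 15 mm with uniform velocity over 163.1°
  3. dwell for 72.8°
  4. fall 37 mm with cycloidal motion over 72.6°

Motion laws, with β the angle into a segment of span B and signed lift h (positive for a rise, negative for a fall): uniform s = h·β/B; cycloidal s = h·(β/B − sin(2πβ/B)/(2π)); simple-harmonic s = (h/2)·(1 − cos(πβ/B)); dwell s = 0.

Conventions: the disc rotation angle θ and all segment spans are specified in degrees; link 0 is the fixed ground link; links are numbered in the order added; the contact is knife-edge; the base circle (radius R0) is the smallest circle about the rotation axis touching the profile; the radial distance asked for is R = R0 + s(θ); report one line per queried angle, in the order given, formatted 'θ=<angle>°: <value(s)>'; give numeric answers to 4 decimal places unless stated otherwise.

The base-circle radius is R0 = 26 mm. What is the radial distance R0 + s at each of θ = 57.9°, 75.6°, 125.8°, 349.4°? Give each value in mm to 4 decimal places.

segment 1 (0° to 51.5°, uniform, h = 22) is passed completely: s = 0.0000 + (22) = 22.0000
θ = 57.9° falls in segment 2 (51.5° to 214.6°, uniform, h = 15): β = 57.9 − 51.5 = 6.4°, B = 163.1°; Δs = 15·6.4/163.1 = 0.5886; s = 22.0000 + 0.5886 = 22.5886
θ = 75.6° falls in segment 2 (51.5° to 214.6°, uniform, h = 15): β = 75.6 − 51.5 = 24.1°, B = 163.1°; Δs = 15·24.1/163.1 = 2.2164; s = 22.0000 + 2.2164 = 24.2164
θ = 125.8° falls in segment 2 (51.5° to 214.6°, uniform, h = 15): β = 125.8 − 51.5 = 74.3°, B = 163.1°; Δs = 15·74.3/163.1 = 6.8332; s = 22.0000 + 6.8332 = 28.8332
segment 2 (51.5° to 214.6°, uniform, h = 15) is passed completely: s = 22.0000 + (15) = 37.0000
segment 3 (214.6° to 287.4°, dwell): s unchanged at 37.0000
θ = 349.4° falls in segment 4 (287.4° to 360°, cycloidal, h = -37): β = 349.4 − 287.4 = 62°, B = 72.6°; Δs = -37·(0.8540 − sin(2π·0.8540)/(2π)) = -36.2735; s = 37.0000 − 36.2735 = 0.7265
θ=57.9°: R = R0 + s = 26 + 22.5886 = 48.5886
θ=75.6°: R = R0 + s = 26 + 24.2164 = 50.2164
θ=125.8°: R = R0 + s = 26 + 28.8332 = 54.8332
θ=349.4°: R = R0 + s = 26 + 0.7265 = 26.7265

θ=57.9°: 48.5886
θ=75.6°: 50.2164
θ=125.8°: 54.8332
θ=349.4°: 26.7265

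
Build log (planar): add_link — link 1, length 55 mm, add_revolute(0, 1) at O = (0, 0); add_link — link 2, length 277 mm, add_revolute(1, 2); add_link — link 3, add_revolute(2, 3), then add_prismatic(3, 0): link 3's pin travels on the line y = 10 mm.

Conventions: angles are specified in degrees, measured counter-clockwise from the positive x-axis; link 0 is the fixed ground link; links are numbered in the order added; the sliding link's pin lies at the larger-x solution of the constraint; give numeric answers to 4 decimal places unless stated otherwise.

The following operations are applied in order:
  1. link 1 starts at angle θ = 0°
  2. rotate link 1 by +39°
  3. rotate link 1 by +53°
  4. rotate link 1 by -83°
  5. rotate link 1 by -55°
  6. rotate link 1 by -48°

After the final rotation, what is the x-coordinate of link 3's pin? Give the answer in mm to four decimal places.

geometry: r = 55 mm, L = 277 mm, e = 10 mm; θ starts at 0°
rotate link 1 by +39°: θ ← 0° +39° = 39°
rotate link 1 by +53°: θ ← 39° +53° = 92°
rotate link 1 by -83°: θ ← 92° -83° = 9°
rotate link 1 by -55°: θ ← 9° -55° = -46°
rotate link 1 by -48°: θ ← -46° -48° = -94°
crank pin P = (r cos θ, r sin θ) = (-3.836606, -54.866023)
h = r sin θ − e = -54.866023 − 10 = -64.866023
x = r cos θ + √(L² − h²) = -3.836606 + 269.297975 = 265.461368

265.4614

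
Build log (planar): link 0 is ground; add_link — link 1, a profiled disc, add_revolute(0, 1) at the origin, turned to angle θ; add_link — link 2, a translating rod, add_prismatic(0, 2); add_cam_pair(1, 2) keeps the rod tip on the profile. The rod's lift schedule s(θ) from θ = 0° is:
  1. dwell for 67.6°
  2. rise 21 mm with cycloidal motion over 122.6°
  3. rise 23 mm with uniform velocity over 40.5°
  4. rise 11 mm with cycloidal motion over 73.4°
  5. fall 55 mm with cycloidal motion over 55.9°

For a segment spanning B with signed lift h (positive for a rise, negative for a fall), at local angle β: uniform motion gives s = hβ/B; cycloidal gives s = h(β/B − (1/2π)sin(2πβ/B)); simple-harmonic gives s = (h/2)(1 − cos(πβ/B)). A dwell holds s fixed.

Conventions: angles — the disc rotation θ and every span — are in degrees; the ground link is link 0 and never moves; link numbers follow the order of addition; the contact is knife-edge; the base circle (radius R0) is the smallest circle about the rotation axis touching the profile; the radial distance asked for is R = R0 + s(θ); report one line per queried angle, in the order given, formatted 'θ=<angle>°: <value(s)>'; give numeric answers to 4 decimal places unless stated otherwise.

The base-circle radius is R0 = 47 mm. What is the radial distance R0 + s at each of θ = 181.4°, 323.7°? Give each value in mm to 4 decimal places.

seg 1 [0°–67.6°] dwell: s stays 0.0000
seg 2 [67.6°–190.2°] cycloidal, h=21: θ=181.4° here. β=113.8, B=122.6. 21·(0.9282 − sin(2π·0.9282)/(2π)) = 20.9494 → s = 20.9494
seg 2 [67.6°–190.2°] cycloidal, h=21: full span → s += 21 → s = 21.0000
seg 3 [190.2°–230.7°] uniform, h=23: full span → s += 23 → s = 44.0000
seg 4 [230.7°–304.1°] cycloidal, h=11: full span → s += 11 → s = 55.0000
seg 5 [304.1°–360°] cycloidal, h=-55: θ=323.7° here. β=19.6, B=55.9. -55·(0.3506 − sin(2π·0.3506)/(2π)) = -12.2230 → s = 42.7770
θ=181.4°: R = R0 + s = 47 + 20.9494 = 67.9494
θ=323.7°: R = R0 + s = 47 + 42.7770 = 89.7770

θ=181.4°: 67.9494
θ=323.7°: 89.7770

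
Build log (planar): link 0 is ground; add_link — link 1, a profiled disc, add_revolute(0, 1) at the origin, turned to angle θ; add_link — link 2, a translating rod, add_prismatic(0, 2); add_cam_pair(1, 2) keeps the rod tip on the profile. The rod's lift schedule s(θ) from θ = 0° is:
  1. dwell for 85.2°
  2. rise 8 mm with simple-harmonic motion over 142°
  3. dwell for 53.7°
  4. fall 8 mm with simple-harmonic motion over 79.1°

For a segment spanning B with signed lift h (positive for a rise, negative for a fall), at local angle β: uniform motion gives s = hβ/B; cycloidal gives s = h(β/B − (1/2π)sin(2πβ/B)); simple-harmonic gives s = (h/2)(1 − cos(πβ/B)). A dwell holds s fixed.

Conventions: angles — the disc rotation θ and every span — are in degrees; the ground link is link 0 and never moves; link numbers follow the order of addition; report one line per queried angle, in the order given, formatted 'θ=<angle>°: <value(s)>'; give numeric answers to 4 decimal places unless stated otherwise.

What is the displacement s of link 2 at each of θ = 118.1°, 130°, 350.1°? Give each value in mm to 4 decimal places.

seg 1 [0°–85.2°] dwell: s stays 0.0000
seg 2 [85.2°–227.2°] simple-harmonic, h=8: θ=118.1° here. β=32.9, B=142. 8/2·(1 − cos(π·0.2317)) = 1.0136 → s = 1.0136
seg 2 [85.2°–227.2°] simple-harmonic, h=8: θ=130° here. β=44.8, B=142. 8/2·(1 − cos(π·0.3155)) = 1.8091 → s = 1.8091
seg 2 [85.2°–227.2°] simple-harmonic, h=8: full span → s += 8 → s = 8.0000
seg 3 [227.2°–280.9°] dwell: s stays 8.0000
seg 4 [280.9°–360°] simple-harmonic, h=-8: θ=350.1° here. β=69.2, B=79.1. -8/2·(1 − cos(π·0.8748)) = -7.6948 → s = 0.3052

θ=118.1°: 1.0136
θ=130°: 1.8091
θ=350.1°: 0.3052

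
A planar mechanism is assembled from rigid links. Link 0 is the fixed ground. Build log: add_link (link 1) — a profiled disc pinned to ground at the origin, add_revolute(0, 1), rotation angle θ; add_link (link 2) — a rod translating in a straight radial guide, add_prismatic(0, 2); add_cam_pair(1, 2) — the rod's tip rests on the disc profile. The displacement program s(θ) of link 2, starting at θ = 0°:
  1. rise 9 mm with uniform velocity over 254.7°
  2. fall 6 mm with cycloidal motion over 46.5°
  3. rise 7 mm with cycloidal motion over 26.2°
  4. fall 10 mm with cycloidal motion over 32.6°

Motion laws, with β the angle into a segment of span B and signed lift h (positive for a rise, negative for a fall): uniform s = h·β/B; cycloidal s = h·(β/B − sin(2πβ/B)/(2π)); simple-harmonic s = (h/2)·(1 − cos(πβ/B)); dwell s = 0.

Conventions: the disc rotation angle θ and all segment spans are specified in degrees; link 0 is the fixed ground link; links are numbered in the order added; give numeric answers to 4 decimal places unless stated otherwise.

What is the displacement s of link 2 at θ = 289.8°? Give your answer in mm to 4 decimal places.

seg 1 [0°–254.7°] uniform, h=9: full span → s += 9 → s = 9.0000
seg 2 [254.7°–301.2°] cycloidal, h=-6: θ=289.8° here. β=35.1, B=46.5. -6·(0.7548 − sin(2π·0.7548)/(2π)) = -5.4835 → s = 3.5165

3.5165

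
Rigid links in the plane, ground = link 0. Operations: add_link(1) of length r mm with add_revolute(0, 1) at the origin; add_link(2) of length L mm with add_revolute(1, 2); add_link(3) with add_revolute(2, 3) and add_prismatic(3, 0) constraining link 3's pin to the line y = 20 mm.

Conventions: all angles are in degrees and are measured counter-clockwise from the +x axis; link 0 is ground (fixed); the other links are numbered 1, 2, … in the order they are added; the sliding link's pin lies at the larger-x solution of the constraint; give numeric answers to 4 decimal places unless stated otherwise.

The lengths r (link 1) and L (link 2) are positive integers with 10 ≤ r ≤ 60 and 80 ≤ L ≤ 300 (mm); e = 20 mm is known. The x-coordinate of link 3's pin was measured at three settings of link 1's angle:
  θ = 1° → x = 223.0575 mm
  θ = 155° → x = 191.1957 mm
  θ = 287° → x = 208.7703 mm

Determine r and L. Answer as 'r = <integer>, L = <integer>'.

constraint per measurement: (x − r cos θ)² + (r sin θ − e)² = L²
subtracting the θ₁ and θ₂ equations cancels the r² and L² terms:
r = (x₁² − x₂²) / (2[(x₁cos θ₁ + e sin θ₁) − (x₂cos θ₂ + e sin θ₂)]) = 17.0000 → r = 17
L² = (x₁ − r cos θ₁)² + (r sin θ₁ − e)² = 42848.9807 → L = 207.0000 → L = 207
check at θ₃=287°: x = 208.7703 (printed 208.7703) ✓

r = 17, L = 207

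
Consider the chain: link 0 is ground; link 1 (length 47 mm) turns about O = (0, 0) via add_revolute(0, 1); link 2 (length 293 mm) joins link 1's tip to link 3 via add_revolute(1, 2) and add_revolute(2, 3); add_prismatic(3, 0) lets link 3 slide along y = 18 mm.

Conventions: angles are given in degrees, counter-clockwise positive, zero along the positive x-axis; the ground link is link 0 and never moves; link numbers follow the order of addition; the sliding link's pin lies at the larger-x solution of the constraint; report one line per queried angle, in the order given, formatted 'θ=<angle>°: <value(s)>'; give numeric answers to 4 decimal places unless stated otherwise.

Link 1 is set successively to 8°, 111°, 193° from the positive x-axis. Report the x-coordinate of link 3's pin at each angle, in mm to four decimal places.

geometry: r = 47 mm, L = 293 mm, e = 18 mm
θ=8°: crank pin P = (r cos θ, r sin θ) = (46.542599, 6.541136)
θ=8°: h = r sin θ − e = 6.541136 − 18 = -11.458864
θ=8°: x = r cos θ + √(L² − h²) = 46.542599 + 292.775843 = 339.318443
θ=111°: crank pin P = (r cos θ, r sin θ) = (-16.843294, 43.878280)
θ=111°: h = r sin θ − e = 43.878280 − 18 = 25.878280
θ=111°: x = r cos θ + √(L² − h²) = -16.843294 + 291.854955 = 275.011661
θ=193°: crank pin P = (r cos θ, r sin θ) = (-45.795393, -10.572700)
θ=193°: h = r sin θ − e = -10.572700 − 18 = -28.572700
θ=193°: x = r cos θ + √(L² − h²) = -45.795393 + 291.603499 = 245.808106

θ=8°: 339.3184
θ=111°: 275.0117
θ=193°: 245.8081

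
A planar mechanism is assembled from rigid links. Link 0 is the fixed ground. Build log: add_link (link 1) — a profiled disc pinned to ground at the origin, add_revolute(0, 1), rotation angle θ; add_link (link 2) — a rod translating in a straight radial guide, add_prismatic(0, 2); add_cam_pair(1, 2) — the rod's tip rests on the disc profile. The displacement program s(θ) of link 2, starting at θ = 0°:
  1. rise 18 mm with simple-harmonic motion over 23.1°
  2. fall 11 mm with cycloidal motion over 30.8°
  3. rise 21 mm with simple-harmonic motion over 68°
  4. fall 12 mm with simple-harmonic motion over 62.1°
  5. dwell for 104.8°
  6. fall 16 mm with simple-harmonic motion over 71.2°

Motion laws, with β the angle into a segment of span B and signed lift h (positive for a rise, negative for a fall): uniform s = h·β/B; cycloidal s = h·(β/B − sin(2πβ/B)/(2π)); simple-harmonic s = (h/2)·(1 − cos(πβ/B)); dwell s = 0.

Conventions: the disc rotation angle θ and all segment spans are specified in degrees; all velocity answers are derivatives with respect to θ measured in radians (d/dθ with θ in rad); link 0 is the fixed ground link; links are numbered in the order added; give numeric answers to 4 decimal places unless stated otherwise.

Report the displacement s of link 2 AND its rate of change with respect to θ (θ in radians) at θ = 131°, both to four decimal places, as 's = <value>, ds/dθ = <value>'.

seg 1 [0°–23.1°] simple-harmonic, h=18: full span → s += 18 → s = 18.0000
seg 2 [23.1°–53.9°] cycloidal, h=-11: full span → s += -11 → s = 7.0000
seg 3 [53.9°–121.9°] simple-harmonic, h=21: full span → s += 21 → s = 28.0000
seg 4 [121.9°–184°] simple-harmonic, h=-12: θ=131° here. β=9.1, B=62.1. -12/2·(1 − cos(π·0.1465)) = -0.6247 → s = 27.3753
velocity in seg [121.9°–184°] (simple-harmonic), θ in radians: β = 9.1° = 0.1588 rad, B = 62.1° = 1.0838 rad; ds/dθ = (πh/(2B)) sin(πβ/B) = (π·(-12)/(2·1.0838)) sin(π·0.1465) = -7.726481 mm/rad

s = 27.3753, ds/dθ = -7.7265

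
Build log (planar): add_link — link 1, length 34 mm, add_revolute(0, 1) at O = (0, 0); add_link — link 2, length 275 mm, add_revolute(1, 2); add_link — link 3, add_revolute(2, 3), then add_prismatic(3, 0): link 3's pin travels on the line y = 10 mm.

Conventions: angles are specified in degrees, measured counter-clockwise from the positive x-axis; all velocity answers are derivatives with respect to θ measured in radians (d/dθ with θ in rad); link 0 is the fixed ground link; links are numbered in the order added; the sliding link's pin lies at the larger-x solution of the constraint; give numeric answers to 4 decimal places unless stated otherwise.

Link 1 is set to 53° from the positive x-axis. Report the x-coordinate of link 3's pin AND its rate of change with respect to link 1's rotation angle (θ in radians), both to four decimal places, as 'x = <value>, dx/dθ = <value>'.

geometry: r = 34 mm, L = 275 mm, e = 10 mm
crank pin P = (r cos θ, r sin θ) = (20.461711, 27.153607)
h = r sin θ − e = 27.153607 − 10 = 17.153607
x = r cos θ + √(L² − h²) = 20.461711 + 274.464485 = 294.926196
dx/dθ = −r sin θ − h·r cos θ/√(L² − h²) (θ in radians; h = 17.153607) = -28.432433

x = 294.9262, dx/dθ = -28.4324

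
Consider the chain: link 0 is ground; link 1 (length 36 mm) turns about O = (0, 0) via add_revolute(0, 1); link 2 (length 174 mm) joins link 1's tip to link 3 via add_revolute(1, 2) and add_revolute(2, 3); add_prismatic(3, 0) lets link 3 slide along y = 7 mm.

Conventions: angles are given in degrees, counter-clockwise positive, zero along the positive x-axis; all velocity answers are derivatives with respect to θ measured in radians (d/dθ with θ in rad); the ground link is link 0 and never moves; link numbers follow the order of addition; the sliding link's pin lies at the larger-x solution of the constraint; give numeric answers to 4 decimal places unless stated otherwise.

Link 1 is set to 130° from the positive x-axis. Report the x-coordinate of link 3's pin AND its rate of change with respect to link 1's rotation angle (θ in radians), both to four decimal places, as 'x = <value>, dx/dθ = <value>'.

geometry: r = 36 mm, L = 174 mm, e = 7 mm
crank pin P = (r cos θ, r sin θ) = (-23.140354, 27.577600)
h = r sin θ − e = 27.577600 − 7 = 20.577600
x = r cos θ + √(L² − h²) = -23.140354 + 172.778941 = 149.638587
dx/dθ = −r sin θ − h·r cos θ/√(L² − h²) (θ in radians; h = 20.577600) = -24.821634

x = 149.6386, dx/dθ = -24.8216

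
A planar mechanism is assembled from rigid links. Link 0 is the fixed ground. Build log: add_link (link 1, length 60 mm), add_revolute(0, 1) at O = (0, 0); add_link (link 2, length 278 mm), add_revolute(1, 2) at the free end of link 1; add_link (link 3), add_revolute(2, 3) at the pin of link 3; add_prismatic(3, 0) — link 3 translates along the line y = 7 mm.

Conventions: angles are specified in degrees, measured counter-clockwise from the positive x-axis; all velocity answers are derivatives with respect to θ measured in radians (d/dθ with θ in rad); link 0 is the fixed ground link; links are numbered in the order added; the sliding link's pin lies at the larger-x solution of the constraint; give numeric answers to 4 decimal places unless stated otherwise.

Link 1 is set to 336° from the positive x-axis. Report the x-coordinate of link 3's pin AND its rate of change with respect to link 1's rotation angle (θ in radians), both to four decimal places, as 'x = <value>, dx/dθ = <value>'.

geometry: r = 60 mm, L = 278 mm, e = 7 mm
crank pin P = (r cos θ, r sin θ) = (54.812727, -24.404199)
h = r sin θ − e = -24.404199 − 7 = -31.404199
x = r cos θ + √(L² − h²) = 54.812727 + 276.220521 = 331.033249
dx/dθ = −r sin θ − h·r cos θ/√(L² − h²) (θ in radians; h = -31.404199) = 30.635994

x = 331.0332, dx/dθ = 30.6360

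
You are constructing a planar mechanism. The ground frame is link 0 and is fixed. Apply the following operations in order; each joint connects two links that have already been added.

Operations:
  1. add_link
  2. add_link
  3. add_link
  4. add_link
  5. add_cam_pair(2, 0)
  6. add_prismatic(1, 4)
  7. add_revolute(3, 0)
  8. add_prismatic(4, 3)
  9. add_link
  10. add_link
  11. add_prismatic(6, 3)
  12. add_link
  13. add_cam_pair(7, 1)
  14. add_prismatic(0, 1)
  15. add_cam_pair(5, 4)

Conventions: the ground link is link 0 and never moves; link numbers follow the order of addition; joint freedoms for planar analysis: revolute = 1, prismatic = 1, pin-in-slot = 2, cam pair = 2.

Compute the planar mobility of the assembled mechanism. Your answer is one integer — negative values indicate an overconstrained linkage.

link 0 = ground. State L|J1|J2 = 1|0|0
+link1  2|0|0
+link2  3|0|0
+link3  4|0|0
+link4  5|0|0
C(2,0) f=2→J2  5|0|1
P(1,4) f=1→J1  5|1|1
R(3,0) f=1→J1  5|2|1
P(4,3) f=1→J1  5|3|1
+link5  6|3|1
+link6  7|3|1
P(6,3) f=1→J1  7|4|1
+link7  8|4|1
C(7,1) f=2→J2  8|4|2
P(0,1) f=1→J1  8|5|2
C(5,4) f=2→J2  8|5|3
M = 3(8−1)−2·5−3 = 21−10−3 = 8

M = 8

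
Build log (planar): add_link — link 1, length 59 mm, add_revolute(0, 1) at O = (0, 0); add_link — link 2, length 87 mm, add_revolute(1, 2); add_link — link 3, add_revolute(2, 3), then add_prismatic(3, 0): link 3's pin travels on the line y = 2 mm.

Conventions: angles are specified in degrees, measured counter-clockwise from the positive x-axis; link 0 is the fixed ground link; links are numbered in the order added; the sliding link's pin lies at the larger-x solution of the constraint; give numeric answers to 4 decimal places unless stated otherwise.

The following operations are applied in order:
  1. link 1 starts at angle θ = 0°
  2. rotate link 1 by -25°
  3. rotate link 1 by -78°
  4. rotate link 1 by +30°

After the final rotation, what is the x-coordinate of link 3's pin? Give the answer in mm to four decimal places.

geometry: r = 59 mm, L = 87 mm, e = 2 mm; θ starts at 0°
rotate link 1 by -25°: θ ← 0° -25° = -25°
rotate link 1 by -78°: θ ← -25° -78° = -103°
rotate link 1 by +30°: θ ← -103° +30° = -73°
crank pin P = (r cos θ, r sin θ) = (17.249931, -56.421981)
h = r sin θ − e = -56.421981 − 2 = -58.421981
x = r cos θ + √(L² − h²) = 17.249931 + 64.466054 = 81.715985

81.7160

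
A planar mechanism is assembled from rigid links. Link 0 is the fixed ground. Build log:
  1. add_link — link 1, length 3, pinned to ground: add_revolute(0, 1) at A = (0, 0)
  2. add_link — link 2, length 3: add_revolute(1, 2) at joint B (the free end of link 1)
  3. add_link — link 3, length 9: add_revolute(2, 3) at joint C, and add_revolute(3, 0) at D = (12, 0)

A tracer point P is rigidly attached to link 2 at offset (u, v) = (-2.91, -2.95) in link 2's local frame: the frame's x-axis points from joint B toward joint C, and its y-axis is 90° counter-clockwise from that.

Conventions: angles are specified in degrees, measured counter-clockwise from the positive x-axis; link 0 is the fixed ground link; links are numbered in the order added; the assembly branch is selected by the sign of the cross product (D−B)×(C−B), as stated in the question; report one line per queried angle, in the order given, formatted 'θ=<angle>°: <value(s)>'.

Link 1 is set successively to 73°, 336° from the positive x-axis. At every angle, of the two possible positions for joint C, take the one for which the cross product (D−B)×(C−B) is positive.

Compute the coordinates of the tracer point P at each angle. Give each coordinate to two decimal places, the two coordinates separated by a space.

A=(0,0), D=(12.00,0)
θ=73°: B = A + 3.00·(cos73°, sin73°) = (0.8771, 2.8689)
θ=73°: |BD| = 11.4869
θ=73°: circle(B,3.00) ∩ circle(D,9.00): a=2.6095, h=1.4801
θ=73°:   candidates: C₊=(3.7735,3.6504) cross=17.002; C₋=(3.0342,0.7840) cross=-17.002
θ=73°:   branch + wants cross > 0 → take C=(3.7735,3.6504) (cross=17.002)
θ=73°: ex = (C−B)/|BC| = (0.9655,0.2605); ey = (-0.2605,0.9655)
θ=73°: P = B + -2.91·ex + -2.95·ey = (-1.1640,-0.7373)
θ=336°: B = A + 3.00·(cos336°, sin336°) = (2.7406, -1.2202)
θ=336°: |BD| = 9.3394
θ=336°: circle(B,3.00) ∩ circle(D,9.00): a=0.8151, h=2.8872
θ=336°:   candidates: C₊=(3.1715,1.7487) cross=26.964; C₋=(3.9259,-3.9761) cross=-26.964
θ=336°:   branch + wants cross > 0 → take C=(3.1715,1.7487) (cross=26.964)
θ=336°: ex = (C−B)/|BC| = (0.1436,0.9896); ey = (-0.9896,0.1436)
θ=336°: P = B + -2.91·ex + -2.95·ey = (5.2421,-4.5237)

θ=73°: -1.16 -0.74
θ=336°: 5.24 -4.52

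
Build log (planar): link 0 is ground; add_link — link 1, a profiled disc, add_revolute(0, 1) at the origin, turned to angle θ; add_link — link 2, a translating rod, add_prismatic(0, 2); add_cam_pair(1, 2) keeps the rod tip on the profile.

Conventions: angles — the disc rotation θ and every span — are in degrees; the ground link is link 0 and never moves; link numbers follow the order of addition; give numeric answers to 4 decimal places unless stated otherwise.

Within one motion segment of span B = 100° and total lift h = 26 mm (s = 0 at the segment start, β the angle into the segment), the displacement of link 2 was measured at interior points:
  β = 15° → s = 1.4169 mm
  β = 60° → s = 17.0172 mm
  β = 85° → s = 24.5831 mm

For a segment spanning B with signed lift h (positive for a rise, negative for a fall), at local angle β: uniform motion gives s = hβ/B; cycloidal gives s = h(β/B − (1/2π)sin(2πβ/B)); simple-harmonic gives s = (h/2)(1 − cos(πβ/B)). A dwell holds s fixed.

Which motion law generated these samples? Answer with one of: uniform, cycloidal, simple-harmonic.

candidates at β/B = r: uniform s = h·r (linear in β); cycloidal s = h·(r − sin(2πr)/(2π)); simple-harmonic s = (h/2)(1 − cos(πr))
β=15°: printed 1.4169 | uniform 3.9000, cycloidal 0.5523, simple-harmonic 1.4169
β=60°: printed 17.0172 | uniform 15.6000, cycloidal 18.0323, simple-harmonic 17.0172
β=85°: printed 24.5831 | uniform 22.1000, cycloidal 25.4477, simple-harmonic 24.5831
only one law matches every sample → simple-harmonic

simple-harmonic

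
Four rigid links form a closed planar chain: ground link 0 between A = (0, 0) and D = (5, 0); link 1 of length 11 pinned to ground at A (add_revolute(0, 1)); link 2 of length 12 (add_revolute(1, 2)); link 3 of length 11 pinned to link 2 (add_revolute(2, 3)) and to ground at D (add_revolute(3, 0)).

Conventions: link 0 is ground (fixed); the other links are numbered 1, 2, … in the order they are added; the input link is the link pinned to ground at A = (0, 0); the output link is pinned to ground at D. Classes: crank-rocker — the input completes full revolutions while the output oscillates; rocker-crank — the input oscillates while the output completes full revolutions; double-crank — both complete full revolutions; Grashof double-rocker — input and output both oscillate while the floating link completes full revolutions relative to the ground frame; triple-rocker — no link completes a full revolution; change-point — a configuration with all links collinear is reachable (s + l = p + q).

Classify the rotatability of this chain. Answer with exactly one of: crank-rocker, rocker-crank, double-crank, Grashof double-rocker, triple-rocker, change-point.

lengths: ground=5, input=11, coupler=12, output=11
sorted: s=5 (shortest), l=12 (longest), p+q=22
s + l = 17 vs p + q = 22
s + l < p + q (Grashof) with shortest = ground link → double-crank

double-crank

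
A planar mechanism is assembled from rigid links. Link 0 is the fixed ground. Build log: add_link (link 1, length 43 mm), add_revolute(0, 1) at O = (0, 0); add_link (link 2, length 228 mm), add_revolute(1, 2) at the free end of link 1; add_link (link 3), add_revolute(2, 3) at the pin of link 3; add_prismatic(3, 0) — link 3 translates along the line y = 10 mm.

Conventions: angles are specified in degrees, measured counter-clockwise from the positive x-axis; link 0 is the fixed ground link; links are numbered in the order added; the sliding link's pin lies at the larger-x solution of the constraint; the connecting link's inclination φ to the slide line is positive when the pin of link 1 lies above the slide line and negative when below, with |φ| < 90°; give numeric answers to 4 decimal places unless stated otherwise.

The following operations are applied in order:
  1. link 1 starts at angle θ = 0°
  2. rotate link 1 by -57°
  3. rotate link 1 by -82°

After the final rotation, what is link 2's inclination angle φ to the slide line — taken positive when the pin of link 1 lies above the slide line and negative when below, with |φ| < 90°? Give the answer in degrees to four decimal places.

geometry: r = 43 mm, L = 228 mm, e = 10 mm; θ starts at 0°
rotate link 1 by -57°: θ ← 0° -57° = -57°
rotate link 1 by -82°: θ ← -57° -82° = -139°
h = r sin θ − e = -28.210538 − 10 = -38.210538
sin φ = h / L = -38.210538 / 228 = -0.16759008
φ = arcsin(-0.16759008) = -9.647731°

-9.6477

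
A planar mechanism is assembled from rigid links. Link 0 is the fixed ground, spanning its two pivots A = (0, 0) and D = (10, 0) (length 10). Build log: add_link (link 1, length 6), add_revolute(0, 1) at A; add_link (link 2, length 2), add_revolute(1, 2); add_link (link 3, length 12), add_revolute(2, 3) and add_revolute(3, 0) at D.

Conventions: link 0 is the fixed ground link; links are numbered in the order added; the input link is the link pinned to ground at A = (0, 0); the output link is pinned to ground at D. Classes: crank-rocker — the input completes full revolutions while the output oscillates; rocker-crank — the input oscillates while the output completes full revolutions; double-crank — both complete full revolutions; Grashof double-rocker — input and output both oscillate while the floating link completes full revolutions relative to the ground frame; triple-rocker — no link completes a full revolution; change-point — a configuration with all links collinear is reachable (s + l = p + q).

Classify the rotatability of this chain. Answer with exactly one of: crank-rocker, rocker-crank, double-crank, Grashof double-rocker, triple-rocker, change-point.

lengths: ground=10, input=6, coupler=2, output=12
sorted: s=2 (shortest), l=12 (longest), p+q=16
s + l = 14 vs p + q = 16
s + l < p + q (Grashof) with shortest = coupler link → Grashof double-rocker

Grashof double-rocker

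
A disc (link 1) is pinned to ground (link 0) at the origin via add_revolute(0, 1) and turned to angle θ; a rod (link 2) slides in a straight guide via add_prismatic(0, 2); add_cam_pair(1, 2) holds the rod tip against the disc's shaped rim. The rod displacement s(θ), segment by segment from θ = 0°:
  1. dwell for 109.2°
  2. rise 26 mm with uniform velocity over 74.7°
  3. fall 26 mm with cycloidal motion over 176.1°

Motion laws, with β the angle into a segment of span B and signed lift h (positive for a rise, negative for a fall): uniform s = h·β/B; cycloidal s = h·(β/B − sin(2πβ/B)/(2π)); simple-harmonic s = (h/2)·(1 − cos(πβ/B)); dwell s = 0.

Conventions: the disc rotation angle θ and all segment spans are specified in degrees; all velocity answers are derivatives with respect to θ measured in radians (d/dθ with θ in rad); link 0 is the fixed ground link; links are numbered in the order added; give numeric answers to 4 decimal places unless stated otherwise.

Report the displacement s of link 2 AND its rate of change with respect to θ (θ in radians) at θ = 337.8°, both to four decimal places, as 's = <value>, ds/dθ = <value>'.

segment 1 (0° to 109.2°, dwell): s unchanged at 0.0000
segment 2 (109.2° to 183.9°, uniform, h = 26) is passed completely: s = 0.0000 + (26) = 26.0000
θ = 337.8° falls in segment 3 (183.9° to 360°, cycloidal, h = -26): β = 337.8 − 183.9 = 153.9°, B = 176.1°; Δs = -26·(0.8739 − sin(2π·0.8739)/(2π)) = -25.6679; s = 26.0000 − 25.6679 = 0.3321
velocity in seg [183.9°–360°] (cycloidal), θ in radians: β = 153.9° = 2.6861 rad, B = 176.1° = 3.0735 rad; ds/dθ = (h/B)(1 − cos(2πβ/B)) = ((-26)/3.0735)(1 − cos(2π·0.8739)) = -2.517835 mm/rad

s = 0.3321, ds/dθ = -2.5178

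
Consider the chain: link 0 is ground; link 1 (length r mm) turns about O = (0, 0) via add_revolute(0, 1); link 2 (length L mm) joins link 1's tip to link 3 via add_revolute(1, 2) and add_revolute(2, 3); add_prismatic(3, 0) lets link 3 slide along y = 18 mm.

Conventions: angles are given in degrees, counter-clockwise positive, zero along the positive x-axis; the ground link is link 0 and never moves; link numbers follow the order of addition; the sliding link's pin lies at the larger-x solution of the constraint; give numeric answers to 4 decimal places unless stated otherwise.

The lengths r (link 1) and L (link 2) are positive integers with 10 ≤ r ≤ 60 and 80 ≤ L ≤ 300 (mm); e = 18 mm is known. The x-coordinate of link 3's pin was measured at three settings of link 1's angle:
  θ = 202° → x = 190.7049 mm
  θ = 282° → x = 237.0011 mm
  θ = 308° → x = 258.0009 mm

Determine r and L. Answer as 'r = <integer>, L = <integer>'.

constraint per measurement: (x − r cos θ)² + (r sin θ − e)² = L²
subtracting the θ₁ and θ₂ equations cancels the r² and L² terms:
r = (x₁² − x₂²) / (2[(x₁cos θ₁ + e sin θ₁) − (x₂cos θ₂ + e sin θ₂)]) = 46.0000 → r = 46
L² = (x₁ − r cos θ₁)² + (r sin θ₁ − e)² = 55696.0098 → L = 236.0000 → L = 236
check at θ₃=308°: x = 258.0009 (printed 258.0009) ✓

r = 46, L = 236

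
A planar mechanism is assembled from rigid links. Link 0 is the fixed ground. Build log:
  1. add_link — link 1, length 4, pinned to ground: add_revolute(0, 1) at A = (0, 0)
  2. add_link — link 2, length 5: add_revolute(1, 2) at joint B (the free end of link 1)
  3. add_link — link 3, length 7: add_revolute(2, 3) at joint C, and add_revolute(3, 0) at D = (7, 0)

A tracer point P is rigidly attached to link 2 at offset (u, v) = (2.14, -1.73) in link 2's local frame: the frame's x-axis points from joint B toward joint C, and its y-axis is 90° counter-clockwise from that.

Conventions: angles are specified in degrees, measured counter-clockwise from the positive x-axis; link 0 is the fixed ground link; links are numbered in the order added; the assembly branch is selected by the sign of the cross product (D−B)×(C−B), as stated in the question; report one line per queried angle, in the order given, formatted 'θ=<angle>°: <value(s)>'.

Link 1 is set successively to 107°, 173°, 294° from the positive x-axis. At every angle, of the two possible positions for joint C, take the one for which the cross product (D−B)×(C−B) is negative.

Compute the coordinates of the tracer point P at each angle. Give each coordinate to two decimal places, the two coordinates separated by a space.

A=(0,0), D=(7.00,0)
θ=107°: B = A + 4.00·(cos107°, sin107°) = (-1.1695, 3.8252)
θ=107°: |BD| = 9.0207
θ=107°: circle(B,5.00) ∩ circle(D,7.00): a=3.1801, h=3.8584
θ=107°:   candidates: C₊=(3.3467,5.9710) cross=34.805; C₋=(0.0744,-1.0176) cross=-34.805
θ=107°:   branch - wants cross < 0 → take C=(0.0744,-1.0176) (cross=-34.805)
θ=107°: ex = (C−B)/|BC| = (0.2488,-0.9686); ey = (0.9686,0.2488)
θ=107°: P = B + 2.14·ex + -1.73·ey = (-2.3127,1.3221)
θ=173°: B = A + 4.00·(cos173°, sin173°) = (-3.9702, 0.4875)
θ=173°: |BD| = 10.9810
θ=173°: circle(B,5.00) ∩ circle(D,7.00): a=4.3977, h=2.3791
θ=173°:   candidates: C₊=(0.5288,2.6690) cross=26.125; C₋=(0.3176,-2.0845) cross=-26.125
θ=173°:   branch - wants cross < 0 → take C=(0.3176,-2.0845) (cross=-26.125)
θ=173°: ex = (C−B)/|BC| = (0.8576,-0.5144); ey = (0.5144,0.8576)
θ=173°: P = B + 2.14·ex + -1.73·ey = (-3.0249,-2.0969)
θ=294°: B = A + 4.00·(cos294°, sin294°) = (1.6269, -3.6542)
θ=294°: |BD| = 6.4979
θ=294°: circle(B,5.00) ∩ circle(D,7.00): a=1.4022, h=4.7994
θ=294°:   candidates: C₊=(0.0874,1.1029) cross=31.186; C₋=(5.4854,-6.8342) cross=-31.186
θ=294°:   branch - wants cross < 0 → take C=(5.4854,-6.8342) (cross=-31.186)
θ=294°: ex = (C−B)/|BC| = (0.7717,-0.6360); ey = (0.6360,0.7717)
θ=294°: P = B + 2.14·ex + -1.73·ey = (2.1781,-6.3502)

θ=107°: -2.31 1.32
θ=173°: -3.02 -2.10
θ=294°: 2.18 -6.35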